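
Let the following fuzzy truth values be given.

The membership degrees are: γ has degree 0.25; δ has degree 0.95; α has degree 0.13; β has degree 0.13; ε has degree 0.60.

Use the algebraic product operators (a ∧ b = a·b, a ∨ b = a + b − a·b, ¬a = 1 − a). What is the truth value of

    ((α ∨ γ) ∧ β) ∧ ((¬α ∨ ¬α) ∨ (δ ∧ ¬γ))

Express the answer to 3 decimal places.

α ∨ γ = a + b − a·b on (0.1300, 0.2500) = 0.3475
(α ∨ γ) ∧ β = a·b on (0.3475, 0.1300) = 0.0452
¬α = 1 − 0.1300 = 0.8700
¬α = 1 − 0.1300 = 0.8700
¬α ∨ ¬α = a + b − a·b on (0.8700, 0.8700) = 0.9831
¬γ = 1 − 0.2500 = 0.7500
δ ∧ ¬γ = a·b on (0.9500, 0.7500) = 0.7125
(¬α ∨ ¬α) ∨ (δ ∧ ¬γ) = a + b − a·b on (0.9831, 0.7125) = 0.9951
((α ∨ γ) ∧ β) ∧ ((¬α ∨ ¬α) ∨ (δ ∧ ¬γ)) = a·b on (0.0452, 0.9951) = 0.0450

0.045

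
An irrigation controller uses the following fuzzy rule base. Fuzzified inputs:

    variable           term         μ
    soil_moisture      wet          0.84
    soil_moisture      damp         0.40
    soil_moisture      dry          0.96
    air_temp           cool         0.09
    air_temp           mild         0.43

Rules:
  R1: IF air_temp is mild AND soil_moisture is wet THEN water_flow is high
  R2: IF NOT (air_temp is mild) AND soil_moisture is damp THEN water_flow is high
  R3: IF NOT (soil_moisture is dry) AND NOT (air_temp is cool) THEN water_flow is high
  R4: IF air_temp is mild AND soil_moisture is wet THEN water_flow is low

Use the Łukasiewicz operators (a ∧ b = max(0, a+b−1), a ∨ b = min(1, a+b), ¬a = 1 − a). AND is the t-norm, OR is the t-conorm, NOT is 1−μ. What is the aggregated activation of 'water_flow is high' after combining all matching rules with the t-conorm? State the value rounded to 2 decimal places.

0.27

R1: mild=0.43, wet=0.84; AND[max(0, a+b−1)] → w = 0.27
R2: ¬mild=1−0.43=0.57, damp=0.40; AND[max(0, a+b−1)] → w = 0.00
R3: ¬dry=1−0.96=0.04, ¬cool=1−0.09=0.91; AND[max(0, a+b−1)] → w = 0.00
R4: mild=0.43, wet=0.84; AND[max(0, a+b−1)] → w = 0.27
Rules with consequent 'high': {R1, R2, R3} → strengths 0.27, 0.00, 0.00
Aggregate via t-conorm [min(1, a+b)]: 0.27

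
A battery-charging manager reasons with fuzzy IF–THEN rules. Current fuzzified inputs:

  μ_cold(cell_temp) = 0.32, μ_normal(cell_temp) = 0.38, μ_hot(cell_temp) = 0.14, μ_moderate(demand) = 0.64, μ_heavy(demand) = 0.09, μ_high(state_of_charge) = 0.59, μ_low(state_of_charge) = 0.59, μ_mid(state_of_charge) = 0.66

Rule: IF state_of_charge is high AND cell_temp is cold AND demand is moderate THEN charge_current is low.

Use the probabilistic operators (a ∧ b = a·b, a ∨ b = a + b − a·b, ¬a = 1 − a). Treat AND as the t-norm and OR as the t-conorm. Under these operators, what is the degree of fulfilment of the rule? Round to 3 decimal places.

0.121

firing strength: high=0.59, cold=0.32, moderate=0.64; AND[a·b] → w = 0.1208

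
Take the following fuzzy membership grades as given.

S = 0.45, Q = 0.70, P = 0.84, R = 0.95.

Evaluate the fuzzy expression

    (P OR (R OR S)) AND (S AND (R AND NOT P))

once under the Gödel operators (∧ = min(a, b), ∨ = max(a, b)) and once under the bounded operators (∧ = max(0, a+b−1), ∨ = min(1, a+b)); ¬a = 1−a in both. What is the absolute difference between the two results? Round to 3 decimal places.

Under Gödel:
  R OR S = max(a, b) on (0.95, 0.45) = 0.95
  P OR (R OR S) = max(a, b) on (0.84, 0.95) = 0.95
  NOT P = 1 − 0.84 = 0.16
  R AND NOT P = min(a, b) on (0.95, 0.16) = 0.16
  S AND (R AND NOT P) = min(a, b) on (0.45, 0.16) = 0.16
  (P OR (R OR S)) AND (S AND (R AND NOT P)) = min(a, b) on (0.95, 0.16) = 0.16
  → value = 0.1600
Under bounded:
  R OR S = min(1, a+b) on (0.95, 0.45) = 1.00
  P OR (R OR S) = min(1, a+b) on (0.84, 1.00) = 1.00
  NOT P = 1 − 0.84 = 0.16
  R AND NOT P = max(0, a+b−1) on (0.95, 0.16) = 0.11
  S AND (R AND NOT P) = max(0, a+b−1) on (0.45, 0.11) = 0.00
  (P OR (R OR S)) AND (S AND (R AND NOT P)) = max(0, a+b−1) on (1.00, 0.00) = 0.00
  → value = 0.0000
|0.1600 − 0.0000| = 0.160

0.160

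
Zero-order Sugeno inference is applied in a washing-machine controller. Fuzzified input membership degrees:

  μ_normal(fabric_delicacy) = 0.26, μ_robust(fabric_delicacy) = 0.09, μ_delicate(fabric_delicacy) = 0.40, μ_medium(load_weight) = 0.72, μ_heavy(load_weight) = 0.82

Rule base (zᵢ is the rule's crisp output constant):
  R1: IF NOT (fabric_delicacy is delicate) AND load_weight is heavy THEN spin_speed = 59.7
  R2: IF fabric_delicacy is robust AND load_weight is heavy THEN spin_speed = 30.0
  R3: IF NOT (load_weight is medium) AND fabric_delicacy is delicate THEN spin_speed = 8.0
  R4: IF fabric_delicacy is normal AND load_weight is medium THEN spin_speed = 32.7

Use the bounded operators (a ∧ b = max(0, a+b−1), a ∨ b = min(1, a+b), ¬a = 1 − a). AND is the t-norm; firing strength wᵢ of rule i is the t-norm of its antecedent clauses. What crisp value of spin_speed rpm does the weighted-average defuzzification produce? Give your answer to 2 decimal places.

R1 (z=59.7): ¬delicate=1−0.40=0.60, heavy=0.82; AND[max(0, a+b−1)] → w = 0.42
R2 (z=30.0): robust=0.09, heavy=0.82; AND[max(0, a+b−1)] → w = 0.00
R3 (z=8.0): ¬medium=1−0.72=0.28, delicate=0.40; AND[max(0, a+b−1)] → w = 0.00
R4 (z=32.7): normal=0.26, medium=0.72; AND[max(0, a+b−1)] → w = 0.00
Weighted average = (0.42·59.7 + 0.00·30.0 + 0.00·8.0 + 0.00·32.7) / (0.42 + 0.00 + 0.00 + 0.00)
  = 25.0740 / 0.4200 = 59.70

59.70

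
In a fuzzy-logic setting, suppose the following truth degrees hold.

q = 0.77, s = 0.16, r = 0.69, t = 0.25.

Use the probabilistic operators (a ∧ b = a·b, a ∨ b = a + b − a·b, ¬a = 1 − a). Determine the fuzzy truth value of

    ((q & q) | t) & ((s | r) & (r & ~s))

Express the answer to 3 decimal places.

0.298

q & q = a·b on (0.7700, 0.7700) = 0.5929
(q & q) | t = a + b − a·b on (0.5929, 0.2500) = 0.6947
s | r = a + b − a·b on (0.1600, 0.6900) = 0.7396
~s = 1 − 0.1600 = 0.8400
r & ~s = a·b on (0.6900, 0.8400) = 0.5796
(s | r) & (r & ~s) = a·b on (0.7396, 0.5796) = 0.4287
((q & q) | t) & ((s | r) & (r & ~s)) = a·b on (0.6947, 0.4287) = 0.2978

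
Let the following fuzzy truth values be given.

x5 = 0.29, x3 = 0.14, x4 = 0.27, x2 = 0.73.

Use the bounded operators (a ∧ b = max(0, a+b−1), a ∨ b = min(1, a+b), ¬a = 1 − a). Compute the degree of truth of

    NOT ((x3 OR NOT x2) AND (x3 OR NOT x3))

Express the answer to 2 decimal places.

0.59

NOT x2 = 1 − 0.73 = 0.27
x3 OR NOT x2 = min(1, a+b) on (0.14, 0.27) = 0.41
NOT x3 = 1 − 0.14 = 0.86
x3 OR NOT x3 = min(1, a+b) on (0.14, 0.86) = 1.00
(x3 OR NOT x2) AND (x3 OR NOT x3) = max(0, a+b−1) on (0.41, 1.00) = 0.41
NOT ((x3 OR NOT x2) AND (x3 OR NOT x3)) = 1 − 0.41 = 0.59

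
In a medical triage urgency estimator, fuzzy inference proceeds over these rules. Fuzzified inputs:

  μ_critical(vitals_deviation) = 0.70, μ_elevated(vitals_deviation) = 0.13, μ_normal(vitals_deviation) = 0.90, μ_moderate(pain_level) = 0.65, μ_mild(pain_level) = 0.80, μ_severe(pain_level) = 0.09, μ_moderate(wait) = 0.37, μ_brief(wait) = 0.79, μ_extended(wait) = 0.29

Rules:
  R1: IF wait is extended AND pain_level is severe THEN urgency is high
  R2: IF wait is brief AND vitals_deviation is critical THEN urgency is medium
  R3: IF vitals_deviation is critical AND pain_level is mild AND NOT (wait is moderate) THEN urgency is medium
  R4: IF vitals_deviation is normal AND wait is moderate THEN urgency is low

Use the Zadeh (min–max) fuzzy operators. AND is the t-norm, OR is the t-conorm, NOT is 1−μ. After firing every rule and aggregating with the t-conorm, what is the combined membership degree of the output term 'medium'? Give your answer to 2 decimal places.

R1: extended=0.29, severe=0.09; AND[min(a, b)] → w = 0.09
R2: brief=0.79, critical=0.70; AND[min(a, b)] → w = 0.70
R3: critical=0.70, mild=0.80, ¬moderate=1−0.37=0.63; AND[min(a, b)] → w = 0.63
R4: normal=0.90, moderate=0.37; AND[min(a, b)] → w = 0.37
Rules with consequent 'medium': {R2, R3} → strengths 0.70, 0.63
Aggregate via t-conorm [max(a, b)]: 0.70

0.70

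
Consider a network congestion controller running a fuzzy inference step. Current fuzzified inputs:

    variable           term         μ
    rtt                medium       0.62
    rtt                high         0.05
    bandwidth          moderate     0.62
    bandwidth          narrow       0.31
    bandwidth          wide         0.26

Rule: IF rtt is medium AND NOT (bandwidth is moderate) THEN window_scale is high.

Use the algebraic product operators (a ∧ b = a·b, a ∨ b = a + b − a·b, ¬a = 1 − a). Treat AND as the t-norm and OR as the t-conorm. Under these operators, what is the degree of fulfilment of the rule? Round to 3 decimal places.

firing strength: medium=0.62, ¬moderate=1−0.62=0.38; AND[a·b] → w = 0.2356

0.236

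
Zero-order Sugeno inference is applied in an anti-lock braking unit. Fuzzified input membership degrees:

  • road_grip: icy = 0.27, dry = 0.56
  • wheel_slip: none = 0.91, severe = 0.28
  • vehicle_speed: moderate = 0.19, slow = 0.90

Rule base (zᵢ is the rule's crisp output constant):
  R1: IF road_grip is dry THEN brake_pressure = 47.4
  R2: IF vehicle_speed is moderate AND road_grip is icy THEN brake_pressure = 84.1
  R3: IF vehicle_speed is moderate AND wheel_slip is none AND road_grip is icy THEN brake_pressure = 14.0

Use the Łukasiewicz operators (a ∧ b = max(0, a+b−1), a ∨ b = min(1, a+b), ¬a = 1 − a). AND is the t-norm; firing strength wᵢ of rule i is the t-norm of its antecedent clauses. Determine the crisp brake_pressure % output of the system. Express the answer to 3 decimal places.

R1 (z=47.4): dry=0.56 → w = 0.56
R2 (z=84.1): moderate=0.19, icy=0.27; AND[max(0, a+b−1)] → w = 0.00
R3 (z=14.0): moderate=0.19, none=0.91, icy=0.27; AND[max(0, a+b−1)] → w = 0.00
Weighted average = (0.56·47.4 + 0.00·84.1 + 0.00·14.0) / (0.56 + 0.00 + 0.00)
  = 26.5440 / 0.5600 = 47.400

47.400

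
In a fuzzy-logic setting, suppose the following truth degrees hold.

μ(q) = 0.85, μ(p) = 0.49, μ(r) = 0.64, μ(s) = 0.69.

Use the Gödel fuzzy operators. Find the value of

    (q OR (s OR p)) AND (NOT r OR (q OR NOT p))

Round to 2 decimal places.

0.85

s OR p = max(a, b) on (0.69, 0.49) = 0.69
q OR (s OR p) = max(a, b) on (0.85, 0.69) = 0.85
NOT r = 1 − 0.64 = 0.36
NOT p = 1 − 0.49 = 0.51
q OR NOT p = max(a, b) on (0.85, 0.51) = 0.85
NOT r OR (q OR NOT p) = max(a, b) on (0.36, 0.85) = 0.85
(q OR (s OR p)) AND (NOT r OR (q OR NOT p)) = min(a, b) on (0.85, 0.85) = 0.85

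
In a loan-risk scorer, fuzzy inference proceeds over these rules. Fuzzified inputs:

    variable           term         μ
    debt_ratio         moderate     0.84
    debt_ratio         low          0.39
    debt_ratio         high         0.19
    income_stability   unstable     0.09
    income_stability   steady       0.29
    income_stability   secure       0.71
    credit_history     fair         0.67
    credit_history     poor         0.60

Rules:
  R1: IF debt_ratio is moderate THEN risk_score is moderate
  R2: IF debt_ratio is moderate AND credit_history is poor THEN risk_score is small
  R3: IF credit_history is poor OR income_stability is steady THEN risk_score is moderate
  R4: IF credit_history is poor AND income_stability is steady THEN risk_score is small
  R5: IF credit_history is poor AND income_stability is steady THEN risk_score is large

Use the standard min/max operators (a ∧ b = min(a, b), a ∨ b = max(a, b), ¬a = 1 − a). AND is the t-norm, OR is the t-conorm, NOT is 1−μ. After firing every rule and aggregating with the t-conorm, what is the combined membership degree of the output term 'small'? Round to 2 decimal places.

R1: moderate=0.84 → w = 0.84
R2: moderate=0.84, poor=0.60; AND[min(a, b)] → w = 0.60
R3: poor=0.60, steady=0.29; OR[max(a, b)] → w = 0.60
R4: poor=0.60, steady=0.29; AND[min(a, b)] → w = 0.29
R5: poor=0.60, steady=0.29; AND[min(a, b)] → w = 0.29
Rules with consequent 'small': {R2, R4} → strengths 0.60, 0.29
Aggregate via t-conorm [max(a, b)]: 0.60

0.60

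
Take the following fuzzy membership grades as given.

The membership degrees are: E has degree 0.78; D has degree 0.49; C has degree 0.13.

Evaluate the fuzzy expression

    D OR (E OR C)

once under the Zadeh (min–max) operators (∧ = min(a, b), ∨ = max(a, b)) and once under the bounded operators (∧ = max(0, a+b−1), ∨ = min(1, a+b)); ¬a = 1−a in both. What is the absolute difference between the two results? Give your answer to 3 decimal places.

0.220

Under Zadeh (min–max):
  E OR C = max(a, b) on (0.78, 0.13) = 0.78
  D OR (E OR C) = max(a, b) on (0.49, 0.78) = 0.78
  → value = 0.7800
Under bounded:
  E OR C = min(1, a+b) on (0.78, 0.13) = 0.91
  D OR (E OR C) = min(1, a+b) on (0.49, 0.91) = 1.00
  → value = 1.0000
|0.7800 − 1.0000| = 0.220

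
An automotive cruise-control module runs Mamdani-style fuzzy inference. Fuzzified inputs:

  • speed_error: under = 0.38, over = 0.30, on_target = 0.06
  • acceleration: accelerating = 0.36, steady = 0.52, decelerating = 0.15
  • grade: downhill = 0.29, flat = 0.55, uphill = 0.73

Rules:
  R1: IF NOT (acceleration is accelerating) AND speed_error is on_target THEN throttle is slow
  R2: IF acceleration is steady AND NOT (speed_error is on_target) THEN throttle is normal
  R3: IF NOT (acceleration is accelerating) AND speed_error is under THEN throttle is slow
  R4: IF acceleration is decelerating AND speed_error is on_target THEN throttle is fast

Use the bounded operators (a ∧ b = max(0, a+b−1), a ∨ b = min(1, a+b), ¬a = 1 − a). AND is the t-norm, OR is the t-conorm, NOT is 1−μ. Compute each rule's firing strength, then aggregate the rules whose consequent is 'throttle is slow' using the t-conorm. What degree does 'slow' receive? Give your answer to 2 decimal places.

R1: ¬accelerating=1−0.36=0.64, on_target=0.06; AND[max(0, a+b−1)] → w = 0.00
R2: steady=0.52, ¬on_target=1−0.06=0.94; AND[max(0, a+b−1)] → w = 0.46
R3: ¬accelerating=1−0.36=0.64, under=0.38; AND[max(0, a+b−1)] → w = 0.02
R4: decelerating=0.15, on_target=0.06; AND[max(0, a+b−1)] → w = 0.00
Rules with consequent 'slow': {R1, R3} → strengths 0.00, 0.02
Aggregate via t-conorm [min(1, a+b)]: 0.02

0.02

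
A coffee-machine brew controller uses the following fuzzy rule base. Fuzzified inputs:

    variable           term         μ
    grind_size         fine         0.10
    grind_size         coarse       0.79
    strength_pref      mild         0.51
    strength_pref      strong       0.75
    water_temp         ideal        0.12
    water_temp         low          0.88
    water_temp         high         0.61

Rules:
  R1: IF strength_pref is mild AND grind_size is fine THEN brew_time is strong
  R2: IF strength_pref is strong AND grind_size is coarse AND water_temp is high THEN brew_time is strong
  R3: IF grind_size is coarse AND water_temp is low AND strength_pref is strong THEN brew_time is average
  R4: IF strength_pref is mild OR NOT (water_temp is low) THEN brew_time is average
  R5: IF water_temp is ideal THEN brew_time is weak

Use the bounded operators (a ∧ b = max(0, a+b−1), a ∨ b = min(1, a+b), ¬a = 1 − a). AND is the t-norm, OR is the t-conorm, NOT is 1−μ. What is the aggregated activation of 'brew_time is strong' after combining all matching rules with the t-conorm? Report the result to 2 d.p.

0.15

R1: mild=0.51, fine=0.10; AND[max(0, a+b−1)] → w = 0.00
R2: strong=0.75, coarse=0.79, high=0.61; AND[max(0, a+b−1)] → w = 0.15
R3: coarse=0.79, low=0.88, strong=0.75; AND[max(0, a+b−1)] → w = 0.42
R4: mild=0.51, ¬low=1−0.88=0.12; OR[min(1, a+b)] → w = 0.63
R5: ideal=0.12 → w = 0.12
Rules with consequent 'strong': {R1, R2} → strengths 0.00, 0.15
Aggregate via t-conorm [min(1, a+b)]: 0.15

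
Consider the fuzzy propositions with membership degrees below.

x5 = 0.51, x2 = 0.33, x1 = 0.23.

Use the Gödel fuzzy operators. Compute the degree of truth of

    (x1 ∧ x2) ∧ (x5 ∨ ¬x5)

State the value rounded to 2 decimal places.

0.23

x1 ∧ x2 = min(a, b) on (0.23, 0.33) = 0.23
¬x5 = 1 − 0.51 = 0.49
x5 ∨ ¬x5 = max(a, b) on (0.51, 0.49) = 0.51
(x1 ∧ x2) ∧ (x5 ∨ ¬x5) = min(a, b) on (0.23, 0.51) = 0.23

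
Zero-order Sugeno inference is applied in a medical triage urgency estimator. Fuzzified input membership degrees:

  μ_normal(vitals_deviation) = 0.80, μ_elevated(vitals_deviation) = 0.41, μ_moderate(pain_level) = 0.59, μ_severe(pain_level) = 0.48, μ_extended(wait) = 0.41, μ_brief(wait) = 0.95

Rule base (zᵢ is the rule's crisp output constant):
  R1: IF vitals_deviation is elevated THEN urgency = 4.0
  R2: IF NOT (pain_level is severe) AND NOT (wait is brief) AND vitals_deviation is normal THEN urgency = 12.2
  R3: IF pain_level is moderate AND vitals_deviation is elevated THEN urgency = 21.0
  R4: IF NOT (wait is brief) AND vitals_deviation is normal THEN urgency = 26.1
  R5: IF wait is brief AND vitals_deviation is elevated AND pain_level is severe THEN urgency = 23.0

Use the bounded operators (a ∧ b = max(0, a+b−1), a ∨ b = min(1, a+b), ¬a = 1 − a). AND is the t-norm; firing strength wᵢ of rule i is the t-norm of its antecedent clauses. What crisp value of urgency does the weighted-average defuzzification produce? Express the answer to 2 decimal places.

R1 (z=4.0): elevated=0.41 → w = 0.41
R2 (z=12.2): ¬severe=1−0.48=0.52, ¬brief=1−0.95=0.05, normal=0.80; AND[max(0, a+b−1)] → w = 0.00
R3 (z=21.0): moderate=0.59, elevated=0.41; AND[max(0, a+b−1)] → w = 0.00
R4 (z=26.1): ¬brief=1−0.95=0.05, normal=0.80; AND[max(0, a+b−1)] → w = 0.00
R5 (z=23.0): brief=0.95, elevated=0.41, severe=0.48; AND[max(0, a+b−1)] → w = 0.00
Weighted average = (0.41·4.0 + 0.00·12.2 + 0.00·21.0 + 0.00·26.1 + 0.00·23.0) / (0.41 + 0.00 + 0.00 + 0.00 + 0.00)
  = 1.6400 / 0.4100 = 4.00

4.00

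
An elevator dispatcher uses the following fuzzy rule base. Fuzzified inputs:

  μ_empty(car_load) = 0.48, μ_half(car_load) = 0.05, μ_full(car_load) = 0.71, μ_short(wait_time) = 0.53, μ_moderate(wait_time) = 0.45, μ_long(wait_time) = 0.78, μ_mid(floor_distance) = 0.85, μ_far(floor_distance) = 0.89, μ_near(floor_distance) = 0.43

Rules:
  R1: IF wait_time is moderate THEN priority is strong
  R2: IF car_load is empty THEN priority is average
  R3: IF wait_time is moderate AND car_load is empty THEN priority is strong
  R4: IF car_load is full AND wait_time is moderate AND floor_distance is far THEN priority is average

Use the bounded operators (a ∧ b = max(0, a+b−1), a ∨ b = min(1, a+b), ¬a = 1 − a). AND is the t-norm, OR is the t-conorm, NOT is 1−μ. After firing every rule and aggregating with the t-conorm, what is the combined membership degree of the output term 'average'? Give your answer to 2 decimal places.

R1: moderate=0.45 → w = 0.45
R2: empty=0.48 → w = 0.48
R3: moderate=0.45, empty=0.48; AND[max(0, a+b−1)] → w = 0.00
R4: full=0.71, moderate=0.45, far=0.89; AND[max(0, a+b−1)] → w = 0.05
Rules with consequent 'average': {R2, R4} → strengths 0.48, 0.05
Aggregate via t-conorm [min(1, a+b)]: 0.53

0.53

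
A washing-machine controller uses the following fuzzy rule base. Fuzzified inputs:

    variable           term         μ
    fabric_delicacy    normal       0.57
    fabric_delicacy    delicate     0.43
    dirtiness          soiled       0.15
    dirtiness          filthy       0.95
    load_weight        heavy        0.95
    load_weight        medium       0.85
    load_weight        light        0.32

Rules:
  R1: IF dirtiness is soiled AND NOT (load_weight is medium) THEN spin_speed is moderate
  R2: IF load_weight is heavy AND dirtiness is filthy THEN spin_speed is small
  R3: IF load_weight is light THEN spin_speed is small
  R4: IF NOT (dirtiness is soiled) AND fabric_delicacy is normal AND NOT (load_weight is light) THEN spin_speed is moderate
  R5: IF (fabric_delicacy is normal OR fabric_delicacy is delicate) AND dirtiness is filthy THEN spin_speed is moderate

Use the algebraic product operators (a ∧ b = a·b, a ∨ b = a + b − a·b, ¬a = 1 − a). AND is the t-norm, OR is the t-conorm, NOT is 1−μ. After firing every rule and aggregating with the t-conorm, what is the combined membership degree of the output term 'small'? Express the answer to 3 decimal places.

R1: soiled=0.15, ¬medium=1−0.85=0.15; AND[a·b] → w = 0.0225
R2: heavy=0.95, filthy=0.95; AND[a·b] → w = 0.9025
R3: light=0.32 → w = 0.3200
R4: ¬soiled=1−0.15=0.85, normal=0.57, ¬light=1−0.32=0.68; AND[a·b] → w = 0.3295
R5: (normal=0.57 OR delicate=0.43) = 0.7549; AND[a·b] with filthy=0.95 → w = 0.7172
Rules with consequent 'small': {R2, R3} → strengths 0.9025, 0.3200
Aggregate via t-conorm [a + b − a·b]: 0.9337

0.934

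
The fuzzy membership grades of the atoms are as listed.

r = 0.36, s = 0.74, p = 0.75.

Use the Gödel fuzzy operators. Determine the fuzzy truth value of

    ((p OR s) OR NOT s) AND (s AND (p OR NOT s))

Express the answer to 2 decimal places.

0.74

p OR s = max(a, b) on (0.75, 0.74) = 0.75
NOT s = 1 − 0.74 = 0.26
(p OR s) OR NOT s = max(a, b) on (0.75, 0.26) = 0.75
NOT s = 1 − 0.74 = 0.26
p OR NOT s = max(a, b) on (0.75, 0.26) = 0.75
s AND (p OR NOT s) = min(a, b) on (0.74, 0.75) = 0.74
((p OR s) OR NOT s) AND (s AND (p OR NOT s)) = min(a, b) on (0.75, 0.74) = 0.74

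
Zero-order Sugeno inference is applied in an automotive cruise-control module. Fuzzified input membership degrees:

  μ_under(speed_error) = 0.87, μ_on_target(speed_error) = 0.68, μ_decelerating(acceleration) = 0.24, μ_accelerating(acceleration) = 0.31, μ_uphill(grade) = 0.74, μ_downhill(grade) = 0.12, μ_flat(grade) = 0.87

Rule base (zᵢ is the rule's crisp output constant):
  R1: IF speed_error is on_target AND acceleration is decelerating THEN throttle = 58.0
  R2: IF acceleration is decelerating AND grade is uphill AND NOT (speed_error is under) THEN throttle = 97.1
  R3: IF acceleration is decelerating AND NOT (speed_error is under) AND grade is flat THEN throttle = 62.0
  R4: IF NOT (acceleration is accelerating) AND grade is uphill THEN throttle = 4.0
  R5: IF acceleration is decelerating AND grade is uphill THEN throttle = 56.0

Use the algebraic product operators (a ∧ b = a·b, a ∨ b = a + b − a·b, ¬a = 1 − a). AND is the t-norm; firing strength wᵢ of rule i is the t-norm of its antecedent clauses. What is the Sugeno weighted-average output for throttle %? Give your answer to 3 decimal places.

28.147

R1 (z=58.0): on_target=0.68, decelerating=0.24; AND[a·b] → w = 0.1632
R2 (z=97.1): decelerating=0.24, uphill=0.74, ¬under=1−0.87=0.13; AND[a·b] → w = 0.0231
R3 (z=62.0): decelerating=0.24, ¬under=1−0.87=0.13, flat=0.87; AND[a·b] → w = 0.0271
R4 (z=4.0): ¬accelerating=1−0.31=0.69, uphill=0.74; AND[a·b] → w = 0.5106
R5 (z=56.0): decelerating=0.24, uphill=0.74; AND[a·b] → w = 0.1776
Weighted average = (0.1632·58.0 + 0.0231·97.1 + 0.0271·62.0 + 0.5106·4.0 + 0.1776·56.0) / (0.1632 + 0.0231 + 0.0271 + 0.5106 + 0.1776)
  = 25.3784 / 0.9016 = 28.147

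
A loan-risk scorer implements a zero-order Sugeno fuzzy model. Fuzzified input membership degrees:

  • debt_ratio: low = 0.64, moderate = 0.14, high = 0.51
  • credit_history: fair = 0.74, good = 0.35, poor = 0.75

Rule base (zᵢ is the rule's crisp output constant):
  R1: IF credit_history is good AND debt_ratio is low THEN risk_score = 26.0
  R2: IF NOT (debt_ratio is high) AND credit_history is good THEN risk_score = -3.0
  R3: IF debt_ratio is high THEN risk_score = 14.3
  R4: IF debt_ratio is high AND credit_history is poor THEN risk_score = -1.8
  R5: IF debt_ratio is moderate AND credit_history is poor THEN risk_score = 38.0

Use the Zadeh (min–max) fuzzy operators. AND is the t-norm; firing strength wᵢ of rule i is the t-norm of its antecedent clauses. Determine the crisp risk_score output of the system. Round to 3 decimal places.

10.616

R1 (z=26.0): good=0.35, low=0.64; AND[min(a, b)] → w = 0.35
R2 (z=-3.0): ¬high=1−0.51=0.49, good=0.35; AND[min(a, b)] → w = 0.35
R3 (z=14.3): high=0.51 → w = 0.51
R4 (z=-1.8): high=0.51, poor=0.75; AND[min(a, b)] → w = 0.51
R5 (z=38.0): moderate=0.14, poor=0.75; AND[min(a, b)] → w = 0.14
Weighted average = (0.35·26.0 + 0.35·-3.0 + 0.51·14.3 + 0.51·-1.8 + 0.14·38.0) / (0.35 + 0.35 + 0.51 + 0.51 + 0.14)
  = 19.7450 / 1.8600 = 10.616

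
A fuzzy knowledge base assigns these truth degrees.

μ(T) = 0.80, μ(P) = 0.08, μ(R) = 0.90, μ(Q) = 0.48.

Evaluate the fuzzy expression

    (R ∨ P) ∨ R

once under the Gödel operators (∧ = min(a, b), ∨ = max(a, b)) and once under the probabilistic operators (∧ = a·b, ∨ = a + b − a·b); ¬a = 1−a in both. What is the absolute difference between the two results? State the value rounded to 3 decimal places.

0.091

Under Gödel:
  R ∨ P = max(a, b) on (0.90, 0.08) = 0.90
  (R ∨ P) ∨ R = max(a, b) on (0.90, 0.90) = 0.90
  → value = 0.9000
Under probabilistic:
  R ∨ P = a + b − a·b on (0.9000, 0.0800) = 0.9080
  (R ∨ P) ∨ R = a + b − a·b on (0.9080, 0.9000) = 0.9908
  → value = 0.9908
|0.9000 − 0.9908| = 0.091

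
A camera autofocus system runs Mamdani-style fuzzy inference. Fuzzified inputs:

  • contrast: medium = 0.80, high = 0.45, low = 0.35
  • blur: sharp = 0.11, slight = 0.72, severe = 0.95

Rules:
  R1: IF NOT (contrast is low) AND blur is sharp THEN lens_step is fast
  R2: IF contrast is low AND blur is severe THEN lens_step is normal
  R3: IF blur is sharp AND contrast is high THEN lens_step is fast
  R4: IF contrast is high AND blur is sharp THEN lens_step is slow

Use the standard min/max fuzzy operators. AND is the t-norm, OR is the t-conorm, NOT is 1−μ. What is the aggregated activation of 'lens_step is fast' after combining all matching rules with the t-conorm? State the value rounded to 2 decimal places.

R1: ¬low=1−0.35=0.65, sharp=0.11; AND[min(a, b)] → w = 0.11
R2: low=0.35, severe=0.95; AND[min(a, b)] → w = 0.35
R3: sharp=0.11, high=0.45; AND[min(a, b)] → w = 0.11
R4: high=0.45, sharp=0.11; AND[min(a, b)] → w = 0.11
Rules with consequent 'fast': {R1, R3} → strengths 0.11, 0.11
Aggregate via t-conorm [max(a, b)]: 0.11

0.11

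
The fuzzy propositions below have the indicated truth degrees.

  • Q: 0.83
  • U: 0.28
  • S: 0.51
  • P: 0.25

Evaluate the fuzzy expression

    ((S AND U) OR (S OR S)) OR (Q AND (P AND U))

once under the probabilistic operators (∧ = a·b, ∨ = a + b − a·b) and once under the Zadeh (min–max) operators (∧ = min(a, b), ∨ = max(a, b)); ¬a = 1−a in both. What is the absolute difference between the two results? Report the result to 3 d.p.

0.296

Under probabilistic:
  S AND U = a·b on (0.5100, 0.2800) = 0.1428
  S OR S = a + b − a·b on (0.5100, 0.5100) = 0.7599
  (S AND U) OR (S OR S) = a + b − a·b on (0.1428, 0.7599) = 0.7942
  P AND U = a·b on (0.2500, 0.2800) = 0.0700
  Q AND (P AND U) = a·b on (0.8300, 0.0700) = 0.0581
  ((S AND U) OR (S OR S)) OR (Q AND (P AND U)) = a + b − a·b on (0.7942, 0.0581) = 0.8061
  → value = 0.8061
Under Zadeh (min–max):
  S AND U = min(a, b) on (0.51, 0.28) = 0.28
  S OR S = max(a, b) on (0.51, 0.51) = 0.51
  (S AND U) OR (S OR S) = max(a, b) on (0.28, 0.51) = 0.51
  P AND U = min(a, b) on (0.25, 0.28) = 0.25
  Q AND (P AND U) = min(a, b) on (0.83, 0.25) = 0.25
  ((S AND U) OR (S OR S)) OR (Q AND (P AND U)) = max(a, b) on (0.51, 0.25) = 0.51
  → value = 0.5100
|0.8061 − 0.5100| = 0.296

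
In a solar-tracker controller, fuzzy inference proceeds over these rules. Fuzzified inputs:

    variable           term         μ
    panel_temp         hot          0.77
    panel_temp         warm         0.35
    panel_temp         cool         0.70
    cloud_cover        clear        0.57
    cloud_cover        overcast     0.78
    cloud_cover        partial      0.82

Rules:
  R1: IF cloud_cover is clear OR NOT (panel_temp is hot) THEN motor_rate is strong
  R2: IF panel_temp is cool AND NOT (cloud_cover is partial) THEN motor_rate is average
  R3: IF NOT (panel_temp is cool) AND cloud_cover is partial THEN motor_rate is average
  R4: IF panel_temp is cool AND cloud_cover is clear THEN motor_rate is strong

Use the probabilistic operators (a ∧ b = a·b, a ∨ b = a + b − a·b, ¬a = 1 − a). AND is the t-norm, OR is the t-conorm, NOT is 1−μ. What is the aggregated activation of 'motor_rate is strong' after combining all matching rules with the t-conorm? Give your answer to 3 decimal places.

0.801

R1: clear=0.57, ¬hot=1−0.77=0.23; OR[a + b − a·b] → w = 0.6689
R2: cool=0.70, ¬partial=1−0.82=0.18; AND[a·b] → w = 0.1260
R3: ¬cool=1−0.70=0.30, partial=0.82; AND[a·b] → w = 0.2460
R4: cool=0.70, clear=0.57; AND[a·b] → w = 0.3990
Rules with consequent 'strong': {R1, R4} → strengths 0.6689, 0.3990
Aggregate via t-conorm [a + b − a·b]: 0.8010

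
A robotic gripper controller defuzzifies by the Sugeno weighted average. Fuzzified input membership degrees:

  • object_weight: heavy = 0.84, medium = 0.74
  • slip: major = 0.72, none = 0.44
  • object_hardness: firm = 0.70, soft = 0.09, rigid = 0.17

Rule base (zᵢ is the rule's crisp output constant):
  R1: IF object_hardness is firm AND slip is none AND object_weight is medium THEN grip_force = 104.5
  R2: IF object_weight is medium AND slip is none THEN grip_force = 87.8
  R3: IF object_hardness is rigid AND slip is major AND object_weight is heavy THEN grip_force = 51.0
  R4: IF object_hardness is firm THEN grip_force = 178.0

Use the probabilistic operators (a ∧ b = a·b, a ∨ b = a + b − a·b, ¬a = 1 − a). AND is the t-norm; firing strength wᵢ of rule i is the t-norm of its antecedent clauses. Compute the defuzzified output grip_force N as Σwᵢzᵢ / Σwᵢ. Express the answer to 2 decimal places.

134.37

R1 (z=104.5): firm=0.70, none=0.44, medium=0.74; AND[a·b] → w = 0.2279
R2 (z=87.8): medium=0.74, none=0.44; AND[a·b] → w = 0.3256
R3 (z=51.0): rigid=0.17, major=0.72, heavy=0.84; AND[a·b] → w = 0.1028
R4 (z=178.0): firm=0.70 → w = 0.7000
Weighted average = (0.2279·104.5 + 0.3256·87.8 + 0.1028·51.0 + 0.7000·178.0) / (0.2279 + 0.3256 + 0.1028 + 0.7000)
  = 182.2489 / 1.3563 = 134.37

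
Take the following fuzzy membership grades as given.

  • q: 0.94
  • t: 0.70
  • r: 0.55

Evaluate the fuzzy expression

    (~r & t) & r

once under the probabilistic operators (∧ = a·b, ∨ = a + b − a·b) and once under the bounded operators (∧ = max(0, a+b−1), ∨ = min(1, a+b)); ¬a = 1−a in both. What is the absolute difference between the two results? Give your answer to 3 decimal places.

0.173

Under probabilistic:
  ~r = 1 − 0.5500 = 0.4500
  ~r & t = a·b on (0.4500, 0.7000) = 0.3150
  (~r & t) & r = a·b on (0.3150, 0.5500) = 0.1732
  → value = 0.1732
Under bounded:
  ~r = 1 − 0.55 = 0.45
  ~r & t = max(0, a+b−1) on (0.45, 0.70) = 0.15
  (~r & t) & r = max(0, a+b−1) on (0.15, 0.55) = 0.00
  → value = 0.0000
|0.1732 − 0.0000| = 0.173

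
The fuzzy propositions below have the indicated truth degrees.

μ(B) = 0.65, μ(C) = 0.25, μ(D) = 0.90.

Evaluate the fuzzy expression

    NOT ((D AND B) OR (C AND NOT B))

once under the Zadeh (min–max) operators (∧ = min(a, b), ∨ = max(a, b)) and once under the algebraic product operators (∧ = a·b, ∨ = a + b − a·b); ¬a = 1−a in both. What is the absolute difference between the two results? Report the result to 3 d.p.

Under Zadeh (min–max):
  D AND B = min(a, b) on (0.90, 0.65) = 0.65
  NOT B = 1 − 0.65 = 0.35
  C AND NOT B = min(a, b) on (0.25, 0.35) = 0.25
  (D AND B) OR (C AND NOT B) = max(a, b) on (0.65, 0.25) = 0.65
  NOT ((D AND B) OR (C AND NOT B)) = 1 − 0.65 = 0.35
  → value = 0.3500
Under algebraic product:
  D AND B = a·b on (0.9000, 0.6500) = 0.5850
  NOT B = 1 − 0.6500 = 0.3500
  C AND NOT B = a·b on (0.2500, 0.3500) = 0.0875
  (D AND B) OR (C AND NOT B) = a + b − a·b on (0.5850, 0.0875) = 0.6213
  NOT ((D AND B) OR (C AND NOT B)) = 1 − 0.6213 = 0.3787
  → value = 0.3787
|0.3500 − 0.3787| = 0.029

0.029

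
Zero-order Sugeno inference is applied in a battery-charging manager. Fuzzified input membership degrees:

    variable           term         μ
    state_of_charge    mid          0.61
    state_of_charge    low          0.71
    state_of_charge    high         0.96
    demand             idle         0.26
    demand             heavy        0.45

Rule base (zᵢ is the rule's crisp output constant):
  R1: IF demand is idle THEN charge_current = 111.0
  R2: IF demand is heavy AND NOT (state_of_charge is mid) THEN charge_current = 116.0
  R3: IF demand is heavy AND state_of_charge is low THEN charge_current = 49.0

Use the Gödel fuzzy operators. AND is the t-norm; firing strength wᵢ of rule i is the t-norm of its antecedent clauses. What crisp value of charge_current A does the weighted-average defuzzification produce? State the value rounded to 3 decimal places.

87.409

R1 (z=111.0): idle=0.26 → w = 0.26
R2 (z=116.0): heavy=0.45, ¬mid=1−0.61=0.39; AND[min(a, b)] → w = 0.39
R3 (z=49.0): heavy=0.45, low=0.71; AND[min(a, b)] → w = 0.45
Weighted average = (0.26·111.0 + 0.39·116.0 + 0.45·49.0) / (0.26 + 0.39 + 0.45)
  = 96.1500 / 1.1000 = 87.409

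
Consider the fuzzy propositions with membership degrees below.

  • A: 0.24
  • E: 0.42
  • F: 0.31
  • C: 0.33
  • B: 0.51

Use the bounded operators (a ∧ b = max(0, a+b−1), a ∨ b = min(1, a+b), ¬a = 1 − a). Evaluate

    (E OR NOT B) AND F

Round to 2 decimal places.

0.22

NOT B = 1 − 0.51 = 0.49
E OR NOT B = min(1, a+b) on (0.42, 0.49) = 0.91
(E OR NOT B) AND F = max(0, a+b−1) on (0.91, 0.31) = 0.22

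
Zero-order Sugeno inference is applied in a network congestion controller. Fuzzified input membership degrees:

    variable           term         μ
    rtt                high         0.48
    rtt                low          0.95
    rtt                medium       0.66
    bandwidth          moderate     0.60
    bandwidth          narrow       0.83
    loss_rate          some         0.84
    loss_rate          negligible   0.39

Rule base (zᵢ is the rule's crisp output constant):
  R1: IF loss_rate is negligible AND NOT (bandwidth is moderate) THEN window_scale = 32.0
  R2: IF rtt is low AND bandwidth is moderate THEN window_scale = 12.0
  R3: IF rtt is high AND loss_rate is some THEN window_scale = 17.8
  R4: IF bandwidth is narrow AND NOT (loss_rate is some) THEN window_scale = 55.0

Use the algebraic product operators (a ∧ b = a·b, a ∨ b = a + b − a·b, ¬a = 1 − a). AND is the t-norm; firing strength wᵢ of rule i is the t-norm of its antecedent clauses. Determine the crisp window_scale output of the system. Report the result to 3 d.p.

20.850

R1 (z=32.0): negligible=0.39, ¬moderate=1−0.60=0.40; AND[a·b] → w = 0.1560
R2 (z=12.0): low=0.95, moderate=0.60; AND[a·b] → w = 0.5700
R3 (z=17.8): high=0.48, some=0.84; AND[a·b] → w = 0.4032
R4 (z=55.0): narrow=0.83, ¬some=1−0.84=0.16; AND[a·b] → w = 0.1328
Weighted average = (0.1560·32.0 + 0.5700·12.0 + 0.4032·17.8 + 0.1328·55.0) / (0.1560 + 0.5700 + 0.4032 + 0.1328)
  = 26.3130 / 1.2620 = 20.850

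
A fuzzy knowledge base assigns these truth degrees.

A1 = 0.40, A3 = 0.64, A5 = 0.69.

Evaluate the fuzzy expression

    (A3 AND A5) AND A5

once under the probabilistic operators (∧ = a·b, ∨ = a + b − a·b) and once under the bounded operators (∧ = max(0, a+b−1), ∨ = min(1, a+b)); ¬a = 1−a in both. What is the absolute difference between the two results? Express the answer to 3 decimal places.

0.285

Under probabilistic:
  A3 AND A5 = a·b on (0.6400, 0.6900) = 0.4416
  (A3 AND A5) AND A5 = a·b on (0.4416, 0.6900) = 0.3047
  → value = 0.3047
Under bounded:
  A3 AND A5 = max(0, a+b−1) on (0.64, 0.69) = 0.33
  (A3 AND A5) AND A5 = max(0, a+b−1) on (0.33, 0.69) = 0.02
  → value = 0.0200
|0.3047 − 0.0200| = 0.285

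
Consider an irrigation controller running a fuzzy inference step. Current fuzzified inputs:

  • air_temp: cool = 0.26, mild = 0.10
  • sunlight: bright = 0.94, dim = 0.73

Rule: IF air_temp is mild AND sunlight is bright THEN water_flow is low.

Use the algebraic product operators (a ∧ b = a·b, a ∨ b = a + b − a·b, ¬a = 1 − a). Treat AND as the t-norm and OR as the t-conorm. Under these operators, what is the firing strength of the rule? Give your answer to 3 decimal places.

0.094

firing strength: mild=0.10, bright=0.94; AND[a·b] → w = 0.0940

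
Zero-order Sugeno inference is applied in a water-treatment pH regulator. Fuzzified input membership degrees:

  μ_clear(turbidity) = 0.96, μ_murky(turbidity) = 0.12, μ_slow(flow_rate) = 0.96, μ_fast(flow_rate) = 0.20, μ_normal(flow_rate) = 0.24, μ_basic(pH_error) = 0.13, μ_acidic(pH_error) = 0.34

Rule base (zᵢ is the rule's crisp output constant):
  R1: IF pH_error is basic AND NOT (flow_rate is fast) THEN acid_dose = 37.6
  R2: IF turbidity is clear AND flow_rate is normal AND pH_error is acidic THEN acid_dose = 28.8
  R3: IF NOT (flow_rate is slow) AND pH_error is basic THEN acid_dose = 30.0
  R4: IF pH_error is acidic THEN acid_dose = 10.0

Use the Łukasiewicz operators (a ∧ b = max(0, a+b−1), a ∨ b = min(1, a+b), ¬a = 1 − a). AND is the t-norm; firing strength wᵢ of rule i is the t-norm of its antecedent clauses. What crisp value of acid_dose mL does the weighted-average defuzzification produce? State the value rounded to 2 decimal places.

R1 (z=37.6): basic=0.13, ¬fast=1−0.20=0.80; AND[max(0, a+b−1)] → w = 0.00
R2 (z=28.8): clear=0.96, normal=0.24, acidic=0.34; AND[max(0, a+b−1)] → w = 0.00
R3 (z=30.0): ¬slow=1−0.96=0.04, basic=0.13; AND[max(0, a+b−1)] → w = 0.00
R4 (z=10.0): acidic=0.34 → w = 0.34
Weighted average = (0.00·37.6 + 0.00·28.8 + 0.00·30.0 + 0.34·10.0) / (0.00 + 0.00 + 0.00 + 0.34)
  = 3.4000 / 0.3400 = 10.00

10.00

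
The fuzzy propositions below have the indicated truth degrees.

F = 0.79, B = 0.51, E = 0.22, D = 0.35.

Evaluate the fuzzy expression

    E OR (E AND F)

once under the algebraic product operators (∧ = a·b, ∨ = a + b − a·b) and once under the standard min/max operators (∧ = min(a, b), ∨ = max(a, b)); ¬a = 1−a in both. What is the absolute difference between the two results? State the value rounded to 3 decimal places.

Under algebraic product:
  E AND F = a·b on (0.2200, 0.7900) = 0.1738
  E OR (E AND F) = a + b − a·b on (0.2200, 0.1738) = 0.3556
  → value = 0.3556
Under standard min/max:
  E AND F = min(a, b) on (0.22, 0.79) = 0.22
  E OR (E AND F) = max(a, b) on (0.22, 0.22) = 0.22
  → value = 0.2200
|0.3556 − 0.2200| = 0.136

0.136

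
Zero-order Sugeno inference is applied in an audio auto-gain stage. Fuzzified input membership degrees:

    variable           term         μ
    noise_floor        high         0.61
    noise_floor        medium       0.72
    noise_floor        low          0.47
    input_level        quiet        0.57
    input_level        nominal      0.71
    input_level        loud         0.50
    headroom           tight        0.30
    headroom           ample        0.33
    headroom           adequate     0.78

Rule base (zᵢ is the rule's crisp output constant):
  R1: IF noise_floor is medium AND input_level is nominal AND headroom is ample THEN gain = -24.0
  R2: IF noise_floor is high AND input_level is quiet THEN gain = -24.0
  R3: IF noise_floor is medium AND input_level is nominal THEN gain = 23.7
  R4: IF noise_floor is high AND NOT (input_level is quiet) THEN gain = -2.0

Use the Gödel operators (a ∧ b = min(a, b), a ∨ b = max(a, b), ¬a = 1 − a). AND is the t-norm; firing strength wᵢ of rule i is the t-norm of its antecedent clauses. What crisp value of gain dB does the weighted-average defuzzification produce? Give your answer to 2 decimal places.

R1 (z=-24.0): medium=0.72, nominal=0.71, ample=0.33; AND[min(a, b)] → w = 0.33
R2 (z=-24.0): high=0.61, quiet=0.57; AND[min(a, b)] → w = 0.57
R3 (z=23.7): medium=0.72, nominal=0.71; AND[min(a, b)] → w = 0.71
R4 (z=-2.0): high=0.61, ¬quiet=1−0.57=0.43; AND[min(a, b)] → w = 0.43
Weighted average = (0.33·-24.0 + 0.57·-24.0 + 0.71·23.7 + 0.43·-2.0) / (0.33 + 0.57 + 0.71 + 0.43)
  = -5.6330 / 2.0400 = -2.76

-2.76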